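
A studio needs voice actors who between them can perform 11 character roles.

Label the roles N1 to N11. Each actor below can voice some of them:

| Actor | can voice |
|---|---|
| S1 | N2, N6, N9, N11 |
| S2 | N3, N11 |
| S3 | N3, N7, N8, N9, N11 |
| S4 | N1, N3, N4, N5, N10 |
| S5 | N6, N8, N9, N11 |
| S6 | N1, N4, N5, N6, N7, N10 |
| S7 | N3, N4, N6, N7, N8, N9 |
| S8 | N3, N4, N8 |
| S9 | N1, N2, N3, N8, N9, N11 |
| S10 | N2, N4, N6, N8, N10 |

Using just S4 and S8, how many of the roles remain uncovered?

Union of S4, S8 = {N1, N3, N4, N5, N8, N10}.
Not covered: N2, N6, N7, N9, N11 — 5 roles.

5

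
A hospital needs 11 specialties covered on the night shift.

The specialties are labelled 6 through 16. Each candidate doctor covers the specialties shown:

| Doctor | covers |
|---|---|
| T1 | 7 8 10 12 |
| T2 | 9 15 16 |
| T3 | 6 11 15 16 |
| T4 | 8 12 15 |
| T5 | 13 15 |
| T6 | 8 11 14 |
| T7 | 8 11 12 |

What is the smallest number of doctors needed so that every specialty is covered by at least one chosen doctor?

T1 and T2 and T3 and T5 and T6 together: T1 ∪ T2 ∪ T3 ∪ T5 ∪ T6 = {6, 7, 8, 9, 10, 11, 12, 13, 14, 15, 16} — every specialty is covered.
No 4 of the 7 doctors cover everything (all 35 combinations miss at least one specialty), so 5 is optimal.

5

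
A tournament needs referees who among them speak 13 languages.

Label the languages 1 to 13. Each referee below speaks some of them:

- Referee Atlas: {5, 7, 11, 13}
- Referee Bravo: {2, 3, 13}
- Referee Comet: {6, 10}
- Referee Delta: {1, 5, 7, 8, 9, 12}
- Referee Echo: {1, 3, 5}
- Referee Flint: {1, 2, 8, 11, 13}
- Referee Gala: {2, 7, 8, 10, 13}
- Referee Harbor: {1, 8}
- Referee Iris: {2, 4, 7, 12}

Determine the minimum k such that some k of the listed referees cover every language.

5

Take {Comet, Delta, Echo, Flint, Iris}. Their union is {1, 2, 3, 4, 5, 6, 7, 8, 9, 10, 11, 12, 13}, which is all 13 languages.
No 4 of the 9 referees cover everything (all 126 combinations miss at least one language), so 5 is optimal.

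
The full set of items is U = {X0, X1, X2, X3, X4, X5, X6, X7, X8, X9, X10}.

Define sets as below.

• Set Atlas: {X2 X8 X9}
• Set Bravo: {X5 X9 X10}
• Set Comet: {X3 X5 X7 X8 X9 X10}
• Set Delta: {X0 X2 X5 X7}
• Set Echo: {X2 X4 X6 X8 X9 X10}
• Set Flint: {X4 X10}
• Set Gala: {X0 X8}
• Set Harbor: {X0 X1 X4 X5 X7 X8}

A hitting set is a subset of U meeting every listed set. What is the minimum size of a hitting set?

3

H = {X0, X9, X10} meets every set (each contains at least one member of H), and |H| = 3.
No choice of 2 items meets every set, so 3 is the minimum.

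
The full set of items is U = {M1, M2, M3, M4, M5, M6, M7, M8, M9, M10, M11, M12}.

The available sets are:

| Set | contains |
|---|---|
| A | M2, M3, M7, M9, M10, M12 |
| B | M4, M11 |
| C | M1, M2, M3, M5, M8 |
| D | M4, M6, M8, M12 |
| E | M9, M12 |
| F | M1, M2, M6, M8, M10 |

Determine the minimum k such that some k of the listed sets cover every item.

Take {A, B, C, D}. Their union is {M1, M2, M3, M4, M5, M6, M7, M8, M9, M10, M11, M12}, which is all 12 items.
No 3 of the 6 sets cover everything (all 20 combinations miss at least one item), so 4 is optimal.

4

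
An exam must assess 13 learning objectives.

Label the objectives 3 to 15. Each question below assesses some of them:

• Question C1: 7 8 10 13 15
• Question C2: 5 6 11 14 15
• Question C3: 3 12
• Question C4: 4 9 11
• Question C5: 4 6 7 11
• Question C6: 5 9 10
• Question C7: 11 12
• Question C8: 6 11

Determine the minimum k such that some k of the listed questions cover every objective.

4

C1 and C2 and C3 and C4 together: C1 ∪ C2 ∪ C3 ∪ C4 = {3, 4, 5, 6, 7, 8, 9, 10, 11, 12, 13, 14, 15} — every objective is covered.
Only C3 contains 3, so C3 is forced; the remaining 11 objectives need at least 3 more questions (each remaining question adds at most 5) — so at least 4 questions are needed, and 4 is optimal.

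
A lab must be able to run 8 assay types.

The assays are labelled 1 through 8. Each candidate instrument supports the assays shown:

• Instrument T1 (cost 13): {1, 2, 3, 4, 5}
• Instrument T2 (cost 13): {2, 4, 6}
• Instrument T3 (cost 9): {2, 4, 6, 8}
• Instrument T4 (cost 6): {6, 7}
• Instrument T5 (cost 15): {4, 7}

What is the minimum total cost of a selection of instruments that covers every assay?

T1, T3, T4 together cover every assay (T1 ∪ T3 ∪ T4 = {1, 2, 3, 4, 5, 6, 7, 8}); total cost 13 + 9 + 6 = 28.
No covering selection has total cost below 28.

28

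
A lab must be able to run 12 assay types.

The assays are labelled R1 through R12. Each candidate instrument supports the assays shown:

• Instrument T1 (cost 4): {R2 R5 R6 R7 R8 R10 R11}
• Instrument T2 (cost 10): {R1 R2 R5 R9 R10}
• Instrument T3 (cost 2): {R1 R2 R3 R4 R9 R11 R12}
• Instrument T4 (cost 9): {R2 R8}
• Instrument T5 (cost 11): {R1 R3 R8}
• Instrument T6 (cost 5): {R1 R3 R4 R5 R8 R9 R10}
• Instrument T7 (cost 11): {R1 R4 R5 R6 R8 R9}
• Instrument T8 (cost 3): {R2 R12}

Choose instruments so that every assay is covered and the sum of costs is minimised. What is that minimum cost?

6

T1, T3 together cover every assay (T1 ∪ T3 = {R1, R2, R3, R4, R5, R6, R7, R8, R9, R10, R11, R12}); total cost 4 + 2 = 6.
No covering selection has total cost below 6.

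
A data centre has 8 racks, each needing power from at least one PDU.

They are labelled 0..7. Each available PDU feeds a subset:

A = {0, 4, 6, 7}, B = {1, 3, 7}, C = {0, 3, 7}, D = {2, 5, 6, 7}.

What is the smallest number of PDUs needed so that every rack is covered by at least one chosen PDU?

3

A and B and D together: A ∪ B ∪ D = {0, 1, 2, 3, 4, 5, 6, 7} — every rack is covered.
Only B contains 1, so B is forced; the remaining 5 racks need at least 2 more PDUs (each remaining PDU adds at most 3) — so at least 3 PDUs are needed, and 3 is optimal.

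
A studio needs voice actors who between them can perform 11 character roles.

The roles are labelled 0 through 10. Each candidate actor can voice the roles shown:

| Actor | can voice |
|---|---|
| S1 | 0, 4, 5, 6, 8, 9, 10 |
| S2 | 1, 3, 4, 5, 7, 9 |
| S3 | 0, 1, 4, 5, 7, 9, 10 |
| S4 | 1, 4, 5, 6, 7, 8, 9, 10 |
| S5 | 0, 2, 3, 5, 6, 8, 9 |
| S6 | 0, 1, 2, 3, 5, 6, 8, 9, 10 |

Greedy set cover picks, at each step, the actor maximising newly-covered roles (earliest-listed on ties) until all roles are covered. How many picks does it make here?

2

Greedy: pick S6 (covers 9 new) → pick S2 (covers 2 new). Total picks: 2.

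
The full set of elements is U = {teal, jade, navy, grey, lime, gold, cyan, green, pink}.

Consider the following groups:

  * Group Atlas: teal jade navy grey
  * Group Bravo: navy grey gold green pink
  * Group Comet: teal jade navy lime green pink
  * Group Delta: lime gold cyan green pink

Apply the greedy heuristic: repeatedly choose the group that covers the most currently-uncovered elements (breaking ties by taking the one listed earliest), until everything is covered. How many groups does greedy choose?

Greedy: pick Comet (covers 6 new) → pick Bravo (covers 2 new) → pick Delta (covers 1 new). Total picks: 3.
(The true minimum cover uses only 2 groups, so greedy is not optimal here.)

3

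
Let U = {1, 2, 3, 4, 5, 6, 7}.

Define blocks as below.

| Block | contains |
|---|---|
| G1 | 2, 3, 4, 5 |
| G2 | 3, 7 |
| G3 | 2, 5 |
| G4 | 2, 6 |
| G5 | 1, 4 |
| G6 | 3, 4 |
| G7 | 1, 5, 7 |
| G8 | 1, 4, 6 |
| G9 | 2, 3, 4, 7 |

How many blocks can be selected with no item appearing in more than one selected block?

3

G2, G4, G5 are pairwise disjoint (G2={3,7}; G4={2,6}; G5={1,4}).
Every remaining block overlaps one of these, and no 4 of the listed blocks are pairwise disjoint, so 3 is the maximum.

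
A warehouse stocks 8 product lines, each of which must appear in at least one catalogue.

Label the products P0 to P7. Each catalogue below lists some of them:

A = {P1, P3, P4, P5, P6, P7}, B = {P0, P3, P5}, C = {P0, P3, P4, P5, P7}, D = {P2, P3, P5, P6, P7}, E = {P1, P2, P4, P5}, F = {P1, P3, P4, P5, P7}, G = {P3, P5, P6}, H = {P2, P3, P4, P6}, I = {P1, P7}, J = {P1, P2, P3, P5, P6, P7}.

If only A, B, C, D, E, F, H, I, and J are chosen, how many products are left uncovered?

0

Union of A, B, C, D, E, F, H, I, J = {P0, P1, P2, P3, P4, P5, P6, P7} — that's every product, so 0 are uncovered.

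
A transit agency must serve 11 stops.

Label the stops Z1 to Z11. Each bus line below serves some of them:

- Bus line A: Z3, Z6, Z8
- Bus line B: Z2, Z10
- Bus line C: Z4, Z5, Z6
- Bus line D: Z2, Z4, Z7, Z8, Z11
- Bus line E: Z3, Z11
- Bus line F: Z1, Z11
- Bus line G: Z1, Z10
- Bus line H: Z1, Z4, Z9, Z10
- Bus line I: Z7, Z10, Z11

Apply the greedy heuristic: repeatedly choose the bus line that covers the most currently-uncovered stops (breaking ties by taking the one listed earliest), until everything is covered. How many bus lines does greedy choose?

Greedy: pick D (covers 5 new) → pick H (covers 3 new) → pick A (covers 2 new) → pick C (covers 1 new). Total picks: 4.

4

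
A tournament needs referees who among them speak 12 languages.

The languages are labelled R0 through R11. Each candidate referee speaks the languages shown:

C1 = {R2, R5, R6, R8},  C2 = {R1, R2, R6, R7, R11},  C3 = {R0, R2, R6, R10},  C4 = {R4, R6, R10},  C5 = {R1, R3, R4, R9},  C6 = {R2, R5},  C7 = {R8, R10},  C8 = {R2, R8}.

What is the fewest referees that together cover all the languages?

4

C1 and C2 and C3 and C5 together: C1 ∪ C2 ∪ C3 ∪ C5 = {R0, R1, R2, R3, R4, R5, R6, R7, R8, R9, R10, R11} — every language is covered.
Only C2 contains R7, so C2 is forced; the remaining 7 languages need at least 3 more referees (each remaining referee adds at most 3) — so at least 4 referees are needed, and 4 is optimal.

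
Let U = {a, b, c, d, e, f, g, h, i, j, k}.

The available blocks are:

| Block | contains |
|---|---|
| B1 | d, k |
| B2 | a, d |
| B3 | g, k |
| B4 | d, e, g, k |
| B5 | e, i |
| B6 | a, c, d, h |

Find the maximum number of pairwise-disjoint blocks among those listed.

3

B2, B3, B5 are pairwise disjoint (B2={a,d}; B3={g,k}; B5={e,i}).
Every remaining block overlaps one of these, and no 4 of the listed blocks are pairwise disjoint, so 3 is the maximum.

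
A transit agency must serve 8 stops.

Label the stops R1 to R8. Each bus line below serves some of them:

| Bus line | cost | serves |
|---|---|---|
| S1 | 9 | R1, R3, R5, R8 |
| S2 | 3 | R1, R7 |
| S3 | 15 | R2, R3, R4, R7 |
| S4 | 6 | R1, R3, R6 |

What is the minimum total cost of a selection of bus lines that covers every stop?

S1, S3, S4 together cover every stop (S1 ∪ S3 ∪ S4 = {R1, R2, R3, R4, R5, R6, R7, R8}); total cost 9 + 15 + 6 = 30.
The greedy pick S2, S1, S4, S3 costs 33; no covering selection beats 30.

30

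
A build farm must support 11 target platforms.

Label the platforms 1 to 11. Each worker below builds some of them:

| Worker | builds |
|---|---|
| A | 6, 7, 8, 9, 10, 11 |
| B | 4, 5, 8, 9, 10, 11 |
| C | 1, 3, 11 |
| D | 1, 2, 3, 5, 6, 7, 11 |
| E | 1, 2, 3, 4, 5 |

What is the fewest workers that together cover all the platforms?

2

B and D together: B ∪ D = {1, 2, 3, 4, 5, 6, 7, 8, 9, 10, 11} — every platform is covered.
No single worker has all 11 platforms (the largest, D, has 7), so 2 is optimal.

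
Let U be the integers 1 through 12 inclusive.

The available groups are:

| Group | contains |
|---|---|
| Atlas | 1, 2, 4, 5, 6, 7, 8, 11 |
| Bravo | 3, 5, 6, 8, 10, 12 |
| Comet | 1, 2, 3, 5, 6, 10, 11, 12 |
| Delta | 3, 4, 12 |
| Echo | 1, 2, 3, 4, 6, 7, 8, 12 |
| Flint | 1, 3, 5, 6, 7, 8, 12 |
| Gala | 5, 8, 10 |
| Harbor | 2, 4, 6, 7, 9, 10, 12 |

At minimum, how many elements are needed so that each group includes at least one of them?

2

The 2 elements {4, 5} hit every group.
The groups Delta, Gala are pairwise disjoint, so any hitting set needs a separate element for each — at least 2. Hence 2 is optimal.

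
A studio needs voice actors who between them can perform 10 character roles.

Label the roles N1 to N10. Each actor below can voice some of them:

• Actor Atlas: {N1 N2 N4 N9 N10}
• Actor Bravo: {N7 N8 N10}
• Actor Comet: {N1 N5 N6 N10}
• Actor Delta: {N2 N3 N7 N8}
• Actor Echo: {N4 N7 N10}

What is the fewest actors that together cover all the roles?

Atlas and Comet and Delta together: Atlas ∪ Comet ∪ Delta = {N1, N2, N3, N4, N5, N6, N7, N8, N9, N10} — every role is covered.
Only Delta contains N3, so Delta is forced; the remaining 6 roles need at least 2 more actors (each remaining actor adds at most 4) — so at least 3 actors are needed, and 3 is optimal.

3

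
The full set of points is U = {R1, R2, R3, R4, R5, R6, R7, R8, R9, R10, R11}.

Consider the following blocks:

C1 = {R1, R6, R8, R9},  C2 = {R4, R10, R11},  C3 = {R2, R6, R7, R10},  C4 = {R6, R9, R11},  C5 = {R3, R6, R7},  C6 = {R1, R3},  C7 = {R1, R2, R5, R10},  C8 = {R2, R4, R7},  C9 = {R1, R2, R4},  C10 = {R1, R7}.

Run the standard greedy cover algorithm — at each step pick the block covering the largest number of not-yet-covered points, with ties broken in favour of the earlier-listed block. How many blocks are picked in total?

Greedy: pick C1 (covers 4 new) → pick C2 (covers 3 new) → pick C3 (covers 2 new) → pick C5 (covers 1 new) → pick C7 (covers 1 new). Total picks: 5.
(The true minimum cover uses only 4 blocks, so greedy is not optimal here.)

5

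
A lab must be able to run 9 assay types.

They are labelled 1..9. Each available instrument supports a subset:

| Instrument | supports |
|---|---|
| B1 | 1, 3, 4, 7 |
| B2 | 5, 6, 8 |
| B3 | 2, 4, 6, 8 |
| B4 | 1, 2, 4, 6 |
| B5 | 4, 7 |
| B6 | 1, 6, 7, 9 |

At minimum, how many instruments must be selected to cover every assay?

4

B1 and B2 and B4 and B6 together: B1 ∪ B2 ∪ B4 ∪ B6 = {1, 2, 3, 4, 5, 6, 7, 8, 9} — every assay is covered.
No 3 of the 6 instruments cover everything (all 20 combinations miss at least one assay), so 4 is optimal.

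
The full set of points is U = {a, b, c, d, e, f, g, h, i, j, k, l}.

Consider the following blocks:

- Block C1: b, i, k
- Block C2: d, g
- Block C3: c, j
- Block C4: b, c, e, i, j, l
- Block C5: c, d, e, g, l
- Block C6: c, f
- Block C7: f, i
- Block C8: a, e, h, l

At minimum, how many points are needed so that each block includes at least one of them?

4

The 4 points {c, g, h, i} hit every block.
The blocks C1, C2, C3, C8 are pairwise disjoint, so any hitting set needs a separate point for each — at least 4. Hence 4 is optimal.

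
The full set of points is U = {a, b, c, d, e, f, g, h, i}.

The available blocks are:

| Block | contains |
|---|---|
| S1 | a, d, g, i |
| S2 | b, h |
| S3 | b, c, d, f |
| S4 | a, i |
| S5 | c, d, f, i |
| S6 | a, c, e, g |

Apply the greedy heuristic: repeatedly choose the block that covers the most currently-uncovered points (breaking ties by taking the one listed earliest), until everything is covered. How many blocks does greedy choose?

Greedy: pick S1 (covers 4 new) → pick S3 (covers 3 new) → pick S2 (covers 1 new) → pick S6 (covers 1 new). Total picks: 4.
(The true minimum cover uses only 3 blocks, so greedy is not optimal here.)

4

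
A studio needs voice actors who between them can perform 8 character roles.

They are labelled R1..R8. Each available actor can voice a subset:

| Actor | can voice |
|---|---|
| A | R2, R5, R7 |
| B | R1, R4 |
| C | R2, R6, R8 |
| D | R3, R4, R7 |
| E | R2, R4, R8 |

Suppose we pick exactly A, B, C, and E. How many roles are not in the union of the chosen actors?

1

Union of A, B, C, E = {R1, R2, R4, R5, R6, R7, R8}.
Not covered: R3 — 1 role.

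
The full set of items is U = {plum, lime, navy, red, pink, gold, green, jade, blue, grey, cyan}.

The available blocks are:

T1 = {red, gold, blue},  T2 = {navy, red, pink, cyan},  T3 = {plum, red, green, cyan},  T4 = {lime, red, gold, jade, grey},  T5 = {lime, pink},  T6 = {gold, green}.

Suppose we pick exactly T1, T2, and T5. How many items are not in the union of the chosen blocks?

Union of T1, T2, T5 = {lime, navy, red, pink, gold, blue, cyan}.
Not covered: plum, green, jade, grey — 4 items.

4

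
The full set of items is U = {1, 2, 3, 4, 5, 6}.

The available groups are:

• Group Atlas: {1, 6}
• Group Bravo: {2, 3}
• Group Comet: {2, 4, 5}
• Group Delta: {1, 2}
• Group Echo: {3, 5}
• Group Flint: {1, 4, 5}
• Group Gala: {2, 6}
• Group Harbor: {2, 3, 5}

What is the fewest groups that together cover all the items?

Take {Atlas, Bravo, Comet}. Their union is {1, 2, 3, 4, 5, 6}, which is all 6 items.
No 2 of the 8 groups cover everything (all 28 combinations miss at least one item), so 3 is optimal.

3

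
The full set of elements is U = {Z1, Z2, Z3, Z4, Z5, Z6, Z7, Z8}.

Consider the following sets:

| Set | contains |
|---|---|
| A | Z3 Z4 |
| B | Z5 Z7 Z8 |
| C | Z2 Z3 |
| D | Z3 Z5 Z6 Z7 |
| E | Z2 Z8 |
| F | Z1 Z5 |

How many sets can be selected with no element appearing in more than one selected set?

3

A, E, F are pairwise disjoint (A={Z3,Z4}; E={Z2,Z8}; F={Z1,Z5}).
Every remaining set overlaps one of these, and no 4 of the listed sets are pairwise disjoint, so 3 is the maximum.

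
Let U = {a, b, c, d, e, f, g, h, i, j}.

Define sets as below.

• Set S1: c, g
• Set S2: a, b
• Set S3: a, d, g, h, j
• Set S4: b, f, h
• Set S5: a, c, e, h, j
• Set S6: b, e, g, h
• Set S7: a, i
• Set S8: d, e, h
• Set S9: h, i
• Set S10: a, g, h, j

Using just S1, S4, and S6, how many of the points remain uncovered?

Union of S1, S4, S6 = {b, c, e, f, g, h}.
Not covered: a, d, i, j — 4 points.

4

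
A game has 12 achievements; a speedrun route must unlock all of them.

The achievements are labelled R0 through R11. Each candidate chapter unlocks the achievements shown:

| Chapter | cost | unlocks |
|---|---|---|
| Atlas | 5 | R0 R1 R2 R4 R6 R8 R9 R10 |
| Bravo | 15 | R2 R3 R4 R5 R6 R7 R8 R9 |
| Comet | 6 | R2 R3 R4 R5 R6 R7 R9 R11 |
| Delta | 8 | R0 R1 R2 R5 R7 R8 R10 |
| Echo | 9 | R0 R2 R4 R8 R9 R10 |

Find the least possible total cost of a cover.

11

Atlas, Comet together cover every achievement (Atlas ∪ Comet = {R0, R1, R2, R3, R4, R5, R6, R7, R8, R9, R10, R11}); total cost 5 + 6 = 11.
No covering selection has total cost below 11.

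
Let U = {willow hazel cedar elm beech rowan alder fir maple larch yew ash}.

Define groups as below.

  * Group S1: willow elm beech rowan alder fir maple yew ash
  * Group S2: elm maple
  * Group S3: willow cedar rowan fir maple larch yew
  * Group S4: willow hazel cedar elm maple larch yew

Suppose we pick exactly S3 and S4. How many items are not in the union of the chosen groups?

3

Union of S3, S4 = {willow, hazel, cedar, elm, rowan, fir, maple, larch, yew}.
Not covered: beech, alder, ash — 3 items.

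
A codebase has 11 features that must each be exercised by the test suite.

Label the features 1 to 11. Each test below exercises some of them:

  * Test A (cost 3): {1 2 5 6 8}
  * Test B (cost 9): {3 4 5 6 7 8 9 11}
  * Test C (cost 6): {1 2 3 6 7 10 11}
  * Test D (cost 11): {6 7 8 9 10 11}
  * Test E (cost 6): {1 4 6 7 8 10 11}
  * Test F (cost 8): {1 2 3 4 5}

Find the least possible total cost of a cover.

15

B, C together cover every feature (B ∪ C = {1, 2, 3, 4, 5, 6, 7, 8, 9, 10, 11}); total cost 9 + 6 = 15.
The greedy pick A, C, B costs 18; no covering selection beats 15.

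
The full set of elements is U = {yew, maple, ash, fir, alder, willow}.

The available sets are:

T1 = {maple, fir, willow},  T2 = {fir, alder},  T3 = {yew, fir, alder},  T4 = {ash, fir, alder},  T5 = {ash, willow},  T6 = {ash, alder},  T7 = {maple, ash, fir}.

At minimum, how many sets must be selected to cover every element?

3

T1 and T3 and T4 together: T1 ∪ T3 ∪ T4 = {yew, maple, ash, fir, alder, willow} — every element is covered.
Only T3 contains yew, so T3 is forced; the remaining 3 elements need at least 2 more sets (each remaining set adds at most 2) — so at least 3 sets are needed, and 3 is optimal.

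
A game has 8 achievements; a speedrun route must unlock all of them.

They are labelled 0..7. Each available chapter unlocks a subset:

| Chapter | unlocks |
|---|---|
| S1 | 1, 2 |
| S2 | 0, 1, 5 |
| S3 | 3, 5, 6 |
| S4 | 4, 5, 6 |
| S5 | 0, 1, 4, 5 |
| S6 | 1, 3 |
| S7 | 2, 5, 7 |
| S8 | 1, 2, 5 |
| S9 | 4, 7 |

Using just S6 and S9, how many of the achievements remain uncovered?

4

Union of S6, S9 = {1, 3, 4, 7}.
Not covered: 0, 2, 5, 6 — 4 achievements.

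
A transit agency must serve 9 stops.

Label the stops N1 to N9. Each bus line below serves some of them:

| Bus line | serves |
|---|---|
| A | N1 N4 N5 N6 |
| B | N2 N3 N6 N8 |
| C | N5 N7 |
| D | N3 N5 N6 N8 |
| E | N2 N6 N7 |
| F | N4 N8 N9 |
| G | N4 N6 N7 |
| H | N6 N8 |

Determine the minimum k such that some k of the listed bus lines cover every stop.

Take {A, B, C, F}. Their union is {N1, N2, N3, N4, N5, N6, N7, N8, N9}, which is all 9 stops.
No 3 of the 8 bus lines cover everything (all 56 combinations miss at least one stop), so 4 is optimal.

4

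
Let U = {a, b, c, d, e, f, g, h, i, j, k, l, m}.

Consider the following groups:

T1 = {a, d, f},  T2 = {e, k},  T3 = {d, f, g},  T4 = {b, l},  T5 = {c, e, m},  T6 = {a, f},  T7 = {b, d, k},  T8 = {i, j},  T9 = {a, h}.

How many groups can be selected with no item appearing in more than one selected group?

5

T2, T3, T4, T8, T9 are pairwise disjoint (T2={e,k}; T3={d,f,g}; T4={b,l}; T8={i,j}; T9={a,h}).
Every remaining group overlaps one of these, and no 6 of the listed groups are pairwise disjoint, so 5 is the maximum.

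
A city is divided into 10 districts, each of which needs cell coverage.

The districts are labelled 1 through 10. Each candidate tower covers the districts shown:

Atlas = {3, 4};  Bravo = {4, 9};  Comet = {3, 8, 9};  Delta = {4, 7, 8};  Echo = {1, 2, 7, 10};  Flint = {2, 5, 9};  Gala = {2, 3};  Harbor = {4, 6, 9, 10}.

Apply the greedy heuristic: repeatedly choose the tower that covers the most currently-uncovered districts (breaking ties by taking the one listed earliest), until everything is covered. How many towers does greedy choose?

Greedy: pick Echo (covers 4 new) → pick Comet (covers 3 new) → pick Harbor (covers 2 new) → pick Flint (covers 1 new). Total picks: 4.

4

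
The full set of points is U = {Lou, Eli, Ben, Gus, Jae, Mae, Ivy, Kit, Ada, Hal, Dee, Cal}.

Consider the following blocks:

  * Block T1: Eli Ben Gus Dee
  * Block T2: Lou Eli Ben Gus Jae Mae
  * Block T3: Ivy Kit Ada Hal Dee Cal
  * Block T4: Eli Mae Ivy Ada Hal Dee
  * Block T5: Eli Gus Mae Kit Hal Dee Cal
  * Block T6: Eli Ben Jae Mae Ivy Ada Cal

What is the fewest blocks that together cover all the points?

T2 and T3 together: T2 ∪ T3 = {Lou, Eli, Ben, Gus, Jae, Mae, Ivy, Kit, Ada, Hal, Dee, Cal} — every point is covered.
No single block has all 12 points (the largest, T5, has 7), so 2 is optimal.

2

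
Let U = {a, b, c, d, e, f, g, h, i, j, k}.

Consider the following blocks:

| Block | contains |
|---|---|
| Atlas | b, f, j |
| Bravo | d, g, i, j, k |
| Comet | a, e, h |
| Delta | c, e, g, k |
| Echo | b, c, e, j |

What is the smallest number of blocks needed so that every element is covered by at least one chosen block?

4

Atlas and Bravo and Comet and Echo together: Atlas ∪ Bravo ∪ Comet ∪ Echo = {a, b, c, d, e, f, g, h, i, j, k} — every element is covered.
No 3 of the 5 blocks cover everything (all 10 combinations miss at least one element), so 4 is optimal.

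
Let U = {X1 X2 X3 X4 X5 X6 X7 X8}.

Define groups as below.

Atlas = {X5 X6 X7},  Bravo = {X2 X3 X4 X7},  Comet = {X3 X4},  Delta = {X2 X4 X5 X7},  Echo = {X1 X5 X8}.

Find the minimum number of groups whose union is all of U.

3

Atlas, Bravo, and Echo cover everything between them: the union {X1, X2, X3, X4, X5, X6, X7, X8} is all of U.
Only Echo contains X1, so Echo is forced; the remaining 5 elements need at least 2 more groups (each remaining group adds at most 4) — so at least 3 groups are needed, and 3 is optimal.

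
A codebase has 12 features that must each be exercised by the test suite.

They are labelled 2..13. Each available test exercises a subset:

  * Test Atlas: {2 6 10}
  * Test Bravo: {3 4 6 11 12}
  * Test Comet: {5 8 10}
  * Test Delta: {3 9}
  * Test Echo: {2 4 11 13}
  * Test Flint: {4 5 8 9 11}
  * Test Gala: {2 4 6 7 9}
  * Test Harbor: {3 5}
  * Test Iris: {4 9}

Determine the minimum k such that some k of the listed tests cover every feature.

Bravo and Comet and Echo and Gala together: Bravo ∪ Comet ∪ Echo ∪ Gala = {2, 3, 4, 5, 6, 7, 8, 9, 10, 11, 12, 13} — every feature is covered.
Only Gala contains 7, so Gala is forced; the remaining 7 features need at least 3 more tests (each remaining test adds at most 3) — so at least 4 tests are needed, and 4 is optimal.

4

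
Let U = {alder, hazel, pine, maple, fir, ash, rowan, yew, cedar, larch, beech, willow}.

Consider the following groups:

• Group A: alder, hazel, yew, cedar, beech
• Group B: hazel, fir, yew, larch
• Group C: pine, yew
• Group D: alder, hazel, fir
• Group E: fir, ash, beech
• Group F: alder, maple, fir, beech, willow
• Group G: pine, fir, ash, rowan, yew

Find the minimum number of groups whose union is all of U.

4

A, B, F, and G cover everything between them: the union {alder, hazel, pine, maple, fir, ash, rowan, yew, cedar, larch, beech, willow} is all of U.
No 3 of the 7 groups cover everything (all 35 combinations miss at least one point), so 4 is optimal.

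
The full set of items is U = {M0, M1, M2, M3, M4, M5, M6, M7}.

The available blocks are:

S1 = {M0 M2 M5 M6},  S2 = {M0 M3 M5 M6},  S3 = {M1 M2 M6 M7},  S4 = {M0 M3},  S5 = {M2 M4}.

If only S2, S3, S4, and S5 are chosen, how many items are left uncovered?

0

Union of S2, S3, S4, S5 = {M0, M1, M2, M3, M4, M5, M6, M7} — that's every item, so 0 are uncovered.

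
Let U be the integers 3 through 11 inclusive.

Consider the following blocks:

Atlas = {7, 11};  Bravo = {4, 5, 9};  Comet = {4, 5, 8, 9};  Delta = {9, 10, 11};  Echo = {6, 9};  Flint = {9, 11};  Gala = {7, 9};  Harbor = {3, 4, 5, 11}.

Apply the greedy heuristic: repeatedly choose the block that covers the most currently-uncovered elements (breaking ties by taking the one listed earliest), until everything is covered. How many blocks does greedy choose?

5

Greedy: pick Comet (covers 4 new) → pick Atlas (covers 2 new) → pick Delta (covers 1 new) → pick Echo (covers 1 new) → pick Harbor (covers 1 new). Total picks: 5.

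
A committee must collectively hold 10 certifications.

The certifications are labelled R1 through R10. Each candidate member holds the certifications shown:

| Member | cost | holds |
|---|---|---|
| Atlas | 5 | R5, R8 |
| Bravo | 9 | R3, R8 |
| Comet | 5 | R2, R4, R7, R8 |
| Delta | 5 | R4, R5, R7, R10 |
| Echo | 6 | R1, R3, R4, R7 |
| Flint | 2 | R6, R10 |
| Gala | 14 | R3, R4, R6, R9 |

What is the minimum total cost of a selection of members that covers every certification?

Comet, Delta, Echo, Gala together cover every certification (Comet ∪ Delta ∪ Echo ∪ Gala = {R1, R2, R3, R4, R5, R6, R7, R8, R9, R10}); total cost 5 + 5 + 6 + 14 = 30.
The greedy pick Flint, Comet, Echo, Atlas, Gala costs 32; no covering selection beats 30.

30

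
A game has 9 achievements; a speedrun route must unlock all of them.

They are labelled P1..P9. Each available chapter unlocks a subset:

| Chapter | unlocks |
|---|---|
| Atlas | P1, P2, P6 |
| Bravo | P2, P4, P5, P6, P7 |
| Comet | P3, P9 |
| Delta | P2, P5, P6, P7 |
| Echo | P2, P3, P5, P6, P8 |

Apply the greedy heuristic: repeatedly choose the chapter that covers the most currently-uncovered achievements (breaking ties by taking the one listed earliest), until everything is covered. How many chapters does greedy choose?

Greedy: pick Bravo (covers 5 new) → pick Comet (covers 2 new) → pick Atlas (covers 1 new) → pick Echo (covers 1 new). Total picks: 4.

4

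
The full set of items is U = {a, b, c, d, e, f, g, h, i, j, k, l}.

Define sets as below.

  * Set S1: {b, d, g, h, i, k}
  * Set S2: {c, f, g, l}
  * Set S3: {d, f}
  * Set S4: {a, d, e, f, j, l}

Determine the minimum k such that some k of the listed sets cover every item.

3

S1, S2, and S4 cover everything between them: the union {a, b, c, d, e, f, g, h, i, j, k, l} is all of U.
Only S4 contains a, so S4 is forced; the remaining 6 items need at least 2 more sets (each remaining set adds at most 5) — so at least 3 sets are needed, and 3 is optimal.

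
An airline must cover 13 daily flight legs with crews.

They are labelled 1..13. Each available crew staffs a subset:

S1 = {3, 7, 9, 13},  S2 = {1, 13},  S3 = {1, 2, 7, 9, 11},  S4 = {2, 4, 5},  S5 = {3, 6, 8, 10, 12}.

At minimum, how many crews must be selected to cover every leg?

S1 and S3 and S4 and S5 together: S1 ∪ S3 ∪ S4 ∪ S5 = {1, 2, 3, 4, 5, 6, 7, 8, 9, 10, 11, 12, 13} — every leg is covered.
No 3 of the 5 crews cover everything (all 10 combinations miss at least one leg), so 4 is optimal.

4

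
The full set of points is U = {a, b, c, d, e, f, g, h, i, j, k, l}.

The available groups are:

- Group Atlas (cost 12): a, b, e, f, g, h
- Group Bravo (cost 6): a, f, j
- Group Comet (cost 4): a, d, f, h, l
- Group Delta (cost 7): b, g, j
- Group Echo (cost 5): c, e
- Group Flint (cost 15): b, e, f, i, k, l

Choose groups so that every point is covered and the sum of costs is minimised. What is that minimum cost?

Comet, Delta, Echo, Flint together cover every point (Comet ∪ Delta ∪ Echo ∪ Flint = {a, b, c, d, e, f, g, h, i, j, k, l}); total cost 4 + 7 + 5 + 15 = 31.
No covering selection has total cost below 31.

31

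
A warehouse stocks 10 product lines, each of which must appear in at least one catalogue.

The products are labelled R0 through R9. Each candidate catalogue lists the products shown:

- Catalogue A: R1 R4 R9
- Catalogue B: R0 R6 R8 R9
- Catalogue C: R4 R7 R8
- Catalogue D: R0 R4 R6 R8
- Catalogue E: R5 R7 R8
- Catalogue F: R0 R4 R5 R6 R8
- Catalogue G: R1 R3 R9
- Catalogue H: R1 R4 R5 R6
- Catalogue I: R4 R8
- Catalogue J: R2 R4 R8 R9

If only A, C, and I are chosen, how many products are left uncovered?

Union of A, C, I = {R1, R4, R7, R8, R9}.
Not covered: R0, R2, R3, R5, R6 — 5 products.

5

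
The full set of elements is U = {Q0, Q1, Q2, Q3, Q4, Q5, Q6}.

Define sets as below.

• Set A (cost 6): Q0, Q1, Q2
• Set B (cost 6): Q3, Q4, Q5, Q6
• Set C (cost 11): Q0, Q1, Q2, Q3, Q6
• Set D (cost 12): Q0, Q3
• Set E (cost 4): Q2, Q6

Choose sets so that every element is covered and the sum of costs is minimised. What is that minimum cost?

A, B together cover every element (A ∪ B = {Q0, Q1, Q2, Q3, Q4, Q5, Q6}); total cost 6 + 6 = 12.
No covering selection has total cost below 12.

12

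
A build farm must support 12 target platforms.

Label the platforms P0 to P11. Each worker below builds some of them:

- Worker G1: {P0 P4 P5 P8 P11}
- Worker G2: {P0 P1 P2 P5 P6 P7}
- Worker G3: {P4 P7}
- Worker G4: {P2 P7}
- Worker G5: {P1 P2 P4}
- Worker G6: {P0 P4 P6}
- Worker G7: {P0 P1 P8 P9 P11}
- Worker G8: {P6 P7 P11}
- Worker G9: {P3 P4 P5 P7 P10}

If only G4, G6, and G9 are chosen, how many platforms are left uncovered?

Union of G4, G6, G9 = {P0, P2, P3, P4, P5, P6, P7, P10}.
Not covered: P1, P8, P9, P11 — 4 platforms.

4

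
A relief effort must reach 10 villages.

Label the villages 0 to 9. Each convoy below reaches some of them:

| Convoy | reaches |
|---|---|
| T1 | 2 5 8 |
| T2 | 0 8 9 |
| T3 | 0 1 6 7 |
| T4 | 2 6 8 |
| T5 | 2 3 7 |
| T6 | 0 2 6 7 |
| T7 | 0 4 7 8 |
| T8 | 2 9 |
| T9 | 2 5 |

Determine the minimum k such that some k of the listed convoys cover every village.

5

Take {T1, T3, T5, T7, T8}. Their union is {0, 1, 2, 3, 4, 5, 6, 7, 8, 9}, which is all 10 villages.
No 4 of the 9 convoys cover everything (all 126 combinations miss at least one village), so 5 is optimal.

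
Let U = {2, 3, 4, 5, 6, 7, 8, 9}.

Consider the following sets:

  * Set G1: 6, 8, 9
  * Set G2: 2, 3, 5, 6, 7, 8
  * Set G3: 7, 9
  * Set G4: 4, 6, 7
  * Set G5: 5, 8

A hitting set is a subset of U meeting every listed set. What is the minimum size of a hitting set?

2

Take H = {7, 8}. Each listed set contains at least one of these, so H is a hitting set of size 2.
The sets G3, G5 are pairwise disjoint, so any hitting set needs a separate item for each — at least 2. Hence 2 is optimal.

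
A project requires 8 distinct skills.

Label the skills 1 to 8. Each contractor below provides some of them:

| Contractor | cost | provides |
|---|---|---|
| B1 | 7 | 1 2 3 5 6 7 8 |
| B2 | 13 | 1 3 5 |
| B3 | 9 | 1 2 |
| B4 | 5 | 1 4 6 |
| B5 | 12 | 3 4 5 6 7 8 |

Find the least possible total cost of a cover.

12

B1, B4 together cover every skill (B1 ∪ B4 = {1, 2, 3, 4, 5, 6, 7, 8}); total cost 7 + 5 = 12.
No covering selection has total cost below 12.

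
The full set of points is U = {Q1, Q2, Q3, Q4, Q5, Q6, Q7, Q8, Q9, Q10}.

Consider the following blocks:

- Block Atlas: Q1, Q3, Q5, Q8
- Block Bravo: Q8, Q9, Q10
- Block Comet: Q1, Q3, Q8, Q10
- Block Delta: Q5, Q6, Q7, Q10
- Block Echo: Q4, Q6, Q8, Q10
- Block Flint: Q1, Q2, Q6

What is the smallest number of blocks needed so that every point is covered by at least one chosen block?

5

Bravo, Comet, Delta, Echo, and Flint cover everything between them: the union {Q1, Q2, Q3, Q4, Q5, Q6, Q7, Q8, Q9, Q10} is all of U.
No 4 of the 6 blocks cover everything (all 15 combinations miss at least one point), so 5 is optimal.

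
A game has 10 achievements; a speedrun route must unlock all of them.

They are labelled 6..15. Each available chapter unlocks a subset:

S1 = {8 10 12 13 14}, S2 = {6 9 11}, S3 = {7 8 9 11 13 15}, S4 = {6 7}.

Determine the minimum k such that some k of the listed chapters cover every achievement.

S1 and S3 and S4 together: S1 ∪ S3 ∪ S4 = {6, 7, 8, 9, 10, 11, 12, 13, 14, 15} — every achievement is covered.
Only S1 contains 10, so S1 is forced; the remaining 5 achievements need at least 2 more chapters (each remaining chapter adds at most 4) — so at least 3 chapters are needed, and 3 is optimal.

3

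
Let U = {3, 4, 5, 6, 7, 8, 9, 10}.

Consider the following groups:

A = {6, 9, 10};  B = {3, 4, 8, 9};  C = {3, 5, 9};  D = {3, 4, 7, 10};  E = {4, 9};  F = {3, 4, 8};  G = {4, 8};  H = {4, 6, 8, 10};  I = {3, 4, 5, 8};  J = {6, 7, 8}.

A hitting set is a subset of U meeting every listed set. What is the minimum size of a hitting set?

T = {4, 8, 9} meets every group (each contains at least one member of T), and |T| = 3.
No choice of 2 items meets every group, so 3 is the minimum.

3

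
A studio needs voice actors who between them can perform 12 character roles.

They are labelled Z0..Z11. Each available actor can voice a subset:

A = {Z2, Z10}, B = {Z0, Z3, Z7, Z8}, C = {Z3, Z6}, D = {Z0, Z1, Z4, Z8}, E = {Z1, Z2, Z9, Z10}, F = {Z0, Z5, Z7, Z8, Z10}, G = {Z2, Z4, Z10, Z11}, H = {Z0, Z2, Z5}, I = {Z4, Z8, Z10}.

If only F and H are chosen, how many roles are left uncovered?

Union of F, H = {Z0, Z2, Z5, Z7, Z8, Z10}.
Not covered: Z1, Z3, Z4, Z6, Z9, Z11 — 6 roles.

6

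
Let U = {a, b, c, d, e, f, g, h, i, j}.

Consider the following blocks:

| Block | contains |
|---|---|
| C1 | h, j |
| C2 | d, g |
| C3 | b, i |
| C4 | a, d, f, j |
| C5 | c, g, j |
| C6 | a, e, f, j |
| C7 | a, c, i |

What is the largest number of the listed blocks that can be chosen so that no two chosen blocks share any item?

3

C1, C2, C7 are pairwise disjoint (C1={h,j}; C2={d,g}; C7={a,c,i}).
Every remaining block overlaps one of these, and no 4 of the listed blocks are pairwise disjoint, so 3 is the maximum.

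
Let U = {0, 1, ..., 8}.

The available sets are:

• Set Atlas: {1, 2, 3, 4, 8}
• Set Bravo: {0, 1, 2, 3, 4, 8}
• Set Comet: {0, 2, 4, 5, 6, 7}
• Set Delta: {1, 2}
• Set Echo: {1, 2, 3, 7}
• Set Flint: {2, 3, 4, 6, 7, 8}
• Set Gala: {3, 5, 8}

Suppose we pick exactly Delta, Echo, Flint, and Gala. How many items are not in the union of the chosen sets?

1

Union of Delta, Echo, Flint, Gala = {1, 2, 3, 4, 5, 6, 7, 8}.
Not covered: 0 — 1 item.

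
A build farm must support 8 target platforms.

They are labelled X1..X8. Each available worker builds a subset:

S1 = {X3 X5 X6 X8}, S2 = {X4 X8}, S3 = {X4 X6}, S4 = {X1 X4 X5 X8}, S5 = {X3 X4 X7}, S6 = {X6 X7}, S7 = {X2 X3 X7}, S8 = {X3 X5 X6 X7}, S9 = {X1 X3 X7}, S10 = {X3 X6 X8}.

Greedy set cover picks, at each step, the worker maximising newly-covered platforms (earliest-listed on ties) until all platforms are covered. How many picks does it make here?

Greedy: pick S1 (covers 4 new) → pick S4 (covers 2 new) → pick S7 (covers 2 new). Total picks: 3.

3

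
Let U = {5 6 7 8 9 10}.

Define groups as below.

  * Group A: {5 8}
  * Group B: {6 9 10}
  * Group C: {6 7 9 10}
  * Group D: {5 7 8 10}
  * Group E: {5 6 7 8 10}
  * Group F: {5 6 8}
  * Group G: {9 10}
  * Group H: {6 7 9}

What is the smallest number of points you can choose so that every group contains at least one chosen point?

2

Take T = {8, 9}. Each listed group contains at least one of these, so T is a hitting set of size 2.
The groups A, H are pairwise disjoint, so any hitting set needs a separate point for each — at least 2. Hence 2 is optimal.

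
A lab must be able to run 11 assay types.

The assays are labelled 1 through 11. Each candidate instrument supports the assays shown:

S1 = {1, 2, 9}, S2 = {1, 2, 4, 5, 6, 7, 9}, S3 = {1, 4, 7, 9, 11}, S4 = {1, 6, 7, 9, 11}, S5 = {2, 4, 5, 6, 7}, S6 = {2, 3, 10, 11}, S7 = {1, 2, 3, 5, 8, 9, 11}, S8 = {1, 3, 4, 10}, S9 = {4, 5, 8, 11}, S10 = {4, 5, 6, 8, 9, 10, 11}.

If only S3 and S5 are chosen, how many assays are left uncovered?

Union of S3, S5 = {1, 2, 4, 5, 6, 7, 9, 11}.
Not covered: 3, 8, 10 — 3 assays.

3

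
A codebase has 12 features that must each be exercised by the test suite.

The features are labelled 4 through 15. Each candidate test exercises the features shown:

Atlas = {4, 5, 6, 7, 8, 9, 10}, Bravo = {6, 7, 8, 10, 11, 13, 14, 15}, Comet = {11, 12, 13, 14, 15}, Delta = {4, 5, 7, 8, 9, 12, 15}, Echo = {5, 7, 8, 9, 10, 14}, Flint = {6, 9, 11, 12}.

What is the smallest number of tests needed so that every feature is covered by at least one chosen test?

2

Bravo and Delta together: Bravo ∪ Delta = {4, 5, 6, 7, 8, 9, 10, 11, 12, 13, 14, 15} — every feature is covered.
No single test has all 12 features (the largest, Bravo, has 8), so 2 is optimal.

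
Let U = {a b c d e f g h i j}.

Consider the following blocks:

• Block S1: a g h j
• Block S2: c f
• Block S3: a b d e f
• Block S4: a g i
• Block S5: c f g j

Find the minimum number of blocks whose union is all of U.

4

Take {S1, S3, S4, S5}. Their union is {a, b, c, d, e, f, g, h, i, j}, which is all 10 elements.
No 3 of the 5 blocks cover everything (all 10 combinations miss at least one element), so 4 is optimal.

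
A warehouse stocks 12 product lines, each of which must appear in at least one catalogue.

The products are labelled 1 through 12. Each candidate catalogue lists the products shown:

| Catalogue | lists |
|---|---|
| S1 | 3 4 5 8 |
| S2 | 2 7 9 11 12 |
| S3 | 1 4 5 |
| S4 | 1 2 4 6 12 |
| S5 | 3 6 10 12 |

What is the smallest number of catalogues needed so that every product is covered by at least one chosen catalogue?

4

S1 and S2 and S4 and S5 together: S1 ∪ S2 ∪ S4 ∪ S5 = {1, 2, 3, 4, 5, 6, 7, 8, 9, 10, 11, 12} — every product is covered.
No 3 of the 5 catalogues cover everything (all 10 combinations miss at least one product), so 4 is optimal.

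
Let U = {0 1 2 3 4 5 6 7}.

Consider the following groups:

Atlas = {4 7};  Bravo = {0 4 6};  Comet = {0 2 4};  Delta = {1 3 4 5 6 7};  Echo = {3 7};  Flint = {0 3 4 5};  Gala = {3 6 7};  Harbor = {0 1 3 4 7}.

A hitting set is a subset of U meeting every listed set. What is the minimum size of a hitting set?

2

H = {3, 4} meets every group (each contains at least one member of H), and |H| = 2.
The groups Comet, Gala are pairwise disjoint, so any hitting set needs a separate point for each — at least 2. Hence 2 is optimal.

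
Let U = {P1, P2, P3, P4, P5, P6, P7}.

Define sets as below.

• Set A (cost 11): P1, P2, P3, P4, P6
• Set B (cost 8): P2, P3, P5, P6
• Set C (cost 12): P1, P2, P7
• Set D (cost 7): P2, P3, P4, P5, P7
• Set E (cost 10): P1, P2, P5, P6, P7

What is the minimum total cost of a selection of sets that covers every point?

17

D, E together cover every point (D ∪ E = {P1, P2, P3, P4, P5, P6, P7}); total cost 7 + 10 = 17.
No covering selection has total cost below 17.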